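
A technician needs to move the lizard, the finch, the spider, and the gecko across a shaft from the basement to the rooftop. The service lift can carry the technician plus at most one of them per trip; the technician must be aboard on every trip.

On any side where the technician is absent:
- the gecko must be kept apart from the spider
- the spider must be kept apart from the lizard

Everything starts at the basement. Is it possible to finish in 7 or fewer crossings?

Counting alone: the technician can take at most 1 across per trip to the rooftop, so moving all 4 needs at least 4 loaded trips out, with a return between consecutive ones — at least 7 crossings.
The safety rule pushes this higher. Following every safe sequence of crossings, the most of the 4 that can be at the rooftop as the service lift arrives there on crossing 7 is 3 — never all 4.
So the move cannot be finished within 7 crossings. (The shortest complete plan takes 9:)
1. Technician goes to the rooftop with the spider.
2. Technician goes back to the basement alone.
3. Technician goes to the rooftop with the lizard.
4. Technician goes back to the basement with the spider.
5. Technician goes to the rooftop with the gecko.
6. Technician goes back to the basement alone.
7. Technician goes to the rooftop with the finch.
8. Technician goes back to the basement alone.
9. Technician goes to the rooftop with the spider.

No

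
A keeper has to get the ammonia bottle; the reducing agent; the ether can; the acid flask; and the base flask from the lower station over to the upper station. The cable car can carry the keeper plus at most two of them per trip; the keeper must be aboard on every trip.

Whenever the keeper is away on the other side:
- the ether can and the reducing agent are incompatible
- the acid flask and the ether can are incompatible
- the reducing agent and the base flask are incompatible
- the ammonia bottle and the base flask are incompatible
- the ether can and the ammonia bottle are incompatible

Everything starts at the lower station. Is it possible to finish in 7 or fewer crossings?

Yes

Yes — this plan uses 7 crossings (≤ 7):
1. Keeper goes to the upper station with the base flask and the ether can.  [the lower station: the acid flask, the ammonia bottle, the reducing agent | the upper station: the base flask, the ether can]
2. Keeper goes back to the lower station alone.  [the lower station: the acid flask, the ammonia bottle, the reducing agent | the upper station: the base flask, the ether can]
3. Keeper goes to the upper station with the ammonia bottle.  [the lower station: the acid flask, the reducing agent | the upper station: the ammonia bottle, the base flask, the ether can]
4. Keeper goes back to the lower station with the base flask and the ether can.  [the lower station: the acid flask, the base flask, the ether can, the reducing agent | the upper station: the ammonia bottle]
5. Keeper goes to the upper station with the acid flask and the reducing agent.  [the lower station: the base flask, the ether can | the upper station: the acid flask, the ammonia bottle, the reducing agent]
6. Keeper goes back to the lower station alone.  [the lower station: the base flask, the ether can | the upper station: the acid flask, the ammonia bottle, the reducing agent]
7. Keeper goes to the upper station with the base flask and the ether can.  [the lower station: — | the upper station: the acid flask, the ammonia bottle, the base flask, the ether can, the reducing agent]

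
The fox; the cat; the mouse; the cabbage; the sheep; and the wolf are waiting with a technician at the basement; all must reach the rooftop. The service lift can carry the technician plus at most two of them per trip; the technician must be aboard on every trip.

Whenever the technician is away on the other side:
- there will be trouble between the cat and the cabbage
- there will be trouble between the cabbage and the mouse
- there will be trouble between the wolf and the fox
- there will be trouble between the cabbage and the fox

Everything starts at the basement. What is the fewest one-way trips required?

7

Counting alone: the technician can take at most 2 across per trip to the rooftop, so moving all 6 needs at least 3 loaded trips out, with a return between consecutive ones — at least 5 crossings.
The safety rule pushes this higher. Following every safe sequence of crossings, the most of the 6 that can be at the rooftop as the service lift arrives there on crossing 5 is 5 — never all 6.
So no plan with fewer than 7 crossings exists, and this one achieves 7:
1. Technician goes to the rooftop with the cabbage and the fox.  [the basement: the cat, the mouse, the sheep, the wolf | the rooftop: the cabbage, the fox]
2. Technician goes back to the basement with the fox.  [the basement: the cat, the fox, the mouse, the sheep, the wolf | the rooftop: the cabbage]
3. Technician goes to the rooftop with the cat and the fox.  [the basement: the mouse, the sheep, the wolf | the rooftop: the cabbage, the cat, the fox]
4. Technician goes back to the basement with the cabbage.  [the basement: the cabbage, the mouse, the sheep, the wolf | the rooftop: the cat, the fox]
5. Technician goes to the rooftop with the mouse and the sheep.  [the basement: the cabbage, the wolf | the rooftop: the cat, the fox, the mouse, the sheep]
6. Technician goes back to the basement alone.  [the basement: the cabbage, the wolf | the rooftop: the cat, the fox, the mouse, the sheep]
7. Technician goes to the rooftop with the cabbage and the wolf.  [the basement: — | the rooftop: the cabbage, the cat, the fox, the mouse, the sheep, the wolf]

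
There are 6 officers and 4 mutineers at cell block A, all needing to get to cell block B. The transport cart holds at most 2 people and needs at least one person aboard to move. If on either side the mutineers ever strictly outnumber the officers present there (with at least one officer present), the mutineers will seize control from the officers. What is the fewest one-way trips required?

Counting alone: each trip to cell block B takes at most 2 across and each return brings at least 1 back, so after t trips out (and t−1 returns) at most 2t − (t−1) of the 10 are across; that first reaches 10 at t = 9, so at least 17 crossings are needed.
The plan below uses exactly 17 crossings, so it is optimal:
1. 2 mutineers → cell block B.  (cell block A: 6O 2M; cell block B: 0O 2M)
2. 1 mutineer ← cell block A.  (cell block A: 6O 3M; cell block B: 0O 1M)
3. 2 mutineers → cell block B.  (cell block A: 6O 1M; cell block B: 0O 3M)
4. 1 mutineer ← cell block A.  (cell block A: 6O 2M; cell block B: 0O 2M)
5. 2 officers → cell block B.  (cell block A: 4O 2M; cell block B: 2O 2M)
6. 1 mutineer ← cell block A.  (cell block A: 4O 3M; cell block B: 2O 1M)
7. 1 officer and 1 mutineer → cell block B.  (cell block A: 3O 2M; cell block B: 3O 2M)
8. 1 mutineer ← cell block A.  (cell block A: 3O 3M; cell block B: 3O 1M)
9. 2 mutineers → cell block B.  (cell block A: 3O 1M; cell block B: 3O 3M)
10. 1 mutineer ← cell block A.  (cell block A: 3O 2M; cell block B: 3O 2M)
11. 1 officer and 1 mutineer → cell block B.  (cell block A: 2O 1M; cell block B: 4O 3M)
12. 1 mutineer ← cell block A.  (cell block A: 2O 2M; cell block B: 4O 2M)
13. 2 mutineers → cell block B.  (cell block A: 2O 0M; cell block B: 4O 4M)
14. 1 mutineer ← cell block A.  (cell block A: 2O 1M; cell block B: 4O 3M)
15. 1 officer and 1 mutineer → cell block B.  (cell block A: 1O 0M; cell block B: 5O 4M)
16. 1 mutineer ← cell block A.  (cell block A: 1O 1M; cell block B: 5O 3M)
17. 1 officer and 1 mutineer → cell block B.  (cell block A: 0O 0M; cell block B: 6O 4M)

17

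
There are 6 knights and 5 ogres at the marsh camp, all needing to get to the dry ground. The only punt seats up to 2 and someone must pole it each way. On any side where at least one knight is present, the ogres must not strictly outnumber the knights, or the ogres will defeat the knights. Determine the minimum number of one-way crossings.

19

Counting alone: each trip to the dry ground takes at most 2 across and each return brings at least 1 back, so after t trips out (and t−1 returns) at most 2t − (t−1) of the 11 are across; that first reaches 11 at t = 10, so at least 19 crossings are needed.
The plan below uses exactly 19 crossings, so it is optimal:
1. 2 ogres → the dry ground.  (the marsh camp: 6K 3O; the dry ground: 0K 2O)
2. 1 ogre ← the marsh camp.  (the marsh camp: 6K 4O; the dry ground: 0K 1O)
3. 2 ogres → the dry ground.  (the marsh camp: 6K 2O; the dry ground: 0K 3O)
4. 1 ogre ← the marsh camp.  (the marsh camp: 6K 3O; the dry ground: 0K 2O)
5. 2 knights → the dry ground.  (the marsh camp: 4K 3O; the dry ground: 2K 2O)
6. 1 ogre ← the marsh camp.  (the marsh camp: 4K 4O; the dry ground: 2K 1O)
7. 1 knight and 1 ogre → the dry ground.  (the marsh camp: 3K 3O; the dry ground: 3K 2O)
8. 1 knight ← the marsh camp.  (the marsh camp: 4K 3O; the dry ground: 2K 2O)
9. 1 knight and 1 ogre → the dry ground.  (the marsh camp: 3K 2O; the dry ground: 3K 3O)
10. 1 ogre ← the marsh camp.  (the marsh camp: 3K 3O; the dry ground: 3K 2O)
11. 1 knight and 1 ogre → the dry ground.  (the marsh camp: 2K 2O; the dry ground: 4K 3O)
12. 1 knight ← the marsh camp.  (the marsh camp: 3K 2O; the dry ground: 3K 3O)
13. 1 knight and 1 ogre → the dry ground.  (the marsh camp: 2K 1O; the dry ground: 4K 4O)
14. 1 ogre ← the marsh camp.  (the marsh camp: 2K 2O; the dry ground: 4K 3O)
15. 1 knight and 1 ogre → the dry ground.  (the marsh camp: 1K 1O; the dry ground: 5K 4O)
16. 1 knight ← the marsh camp.  (the marsh camp: 2K 1O; the dry ground: 4K 4O)
17. 1 knight and 1 ogre → the dry ground.  (the marsh camp: 1K 0O; the dry ground: 5K 5O)
18. 1 ogre ← the marsh camp.  (the marsh camp: 1K 1O; the dry ground: 5K 4O)
19. 1 knight and 1 ogre → the dry ground.  (the marsh camp: 0K 0O; the dry ground: 6K 5O)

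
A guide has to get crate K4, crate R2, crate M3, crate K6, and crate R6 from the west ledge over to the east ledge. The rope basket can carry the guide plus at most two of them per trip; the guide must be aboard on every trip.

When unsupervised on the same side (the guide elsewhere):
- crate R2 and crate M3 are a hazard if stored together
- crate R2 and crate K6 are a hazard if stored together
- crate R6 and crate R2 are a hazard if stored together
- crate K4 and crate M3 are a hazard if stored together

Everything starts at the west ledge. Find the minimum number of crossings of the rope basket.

5

Counting alone: the guide can take at most 2 across per trip to the east ledge, so moving all 5 needs at least 3 loaded trips out, with a return between consecutive ones — at least 5 crossings.
The plan below uses exactly 5 crossings, so it is optimal:
1. Guide goes to the east ledge with crate K4 and crate R2.
2. Guide goes back to the west ledge alone.
3. Guide goes to the east ledge with crate K6 and crate R6.
4. Guide goes back to the west ledge with crate R2.
5. Guide goes to the east ledge with crate M3 and crate R2.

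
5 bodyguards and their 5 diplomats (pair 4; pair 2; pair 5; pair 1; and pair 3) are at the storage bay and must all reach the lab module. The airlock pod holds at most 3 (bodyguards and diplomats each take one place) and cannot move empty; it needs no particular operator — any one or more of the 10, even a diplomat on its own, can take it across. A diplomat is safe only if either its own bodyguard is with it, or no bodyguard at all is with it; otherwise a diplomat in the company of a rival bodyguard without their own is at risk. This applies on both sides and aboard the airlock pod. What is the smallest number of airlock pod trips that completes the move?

11

Counting alone: each trip to the lab module takes at most 3 across and each return brings at least 1 back, so after t trips out (and t−1 returns) at most 3t − (t−1) of the 10 are across; that first reaches 10 at t = 5, so at least 9 crossings are needed.
The safety rule pushes this higher. Following every safe sequence of crossings, the most of the 10 that can be at the lab module as the airlock pod arrives there on crossing 9 is 9 — never all 10.
So no plan with fewer than 11 crossings exists, and this one achieves 11:
1. bodyguard 4 and diplomat 4 cross → the lab module.
2. bodyguard 4 crosses ← the storage bay.
3. diplomat 1, diplomat 2, and diplomat 5 cross → the lab module.
4. diplomat 4 crosses ← the storage bay.
5. bodyguard 1, bodyguard 2, and bodyguard 5 cross → the lab module.
6. bodyguard 2 and diplomat 2 cross ← the storage bay.
7. bodyguard 2, bodyguard 3, and bodyguard 4 cross → the lab module.
8. diplomat 5 crosses ← the storage bay.
9. diplomat 2 and diplomat 4 cross → the lab module.
10. diplomat 4 crosses ← the storage bay.
11. diplomat 3, diplomat 4, and diplomat 5 cross → the lab module.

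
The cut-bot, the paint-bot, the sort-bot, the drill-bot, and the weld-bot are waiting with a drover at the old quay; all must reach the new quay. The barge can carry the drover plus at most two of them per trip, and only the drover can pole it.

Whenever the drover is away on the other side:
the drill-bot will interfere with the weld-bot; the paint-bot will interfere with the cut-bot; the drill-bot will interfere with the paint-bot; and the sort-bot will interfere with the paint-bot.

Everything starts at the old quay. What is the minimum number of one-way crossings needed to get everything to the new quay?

5

Counting alone: the drover can take at most 2 across per trip to the new quay, so moving all 5 needs at least 3 loaded trips out, with a return between consecutive ones — at least 5 crossings.
The plan below uses exactly 5 crossings, so it is optimal:
1. Drover goes to the new quay with the drill-bot and the paint-bot.
2. Drover goes back to the old quay with the paint-bot.
3. Drover goes to the new quay with the cut-bot and the sort-bot.
4. Drover goes back to the old quay alone.
5. Drover goes to the new quay with the paint-bot and the weld-bot.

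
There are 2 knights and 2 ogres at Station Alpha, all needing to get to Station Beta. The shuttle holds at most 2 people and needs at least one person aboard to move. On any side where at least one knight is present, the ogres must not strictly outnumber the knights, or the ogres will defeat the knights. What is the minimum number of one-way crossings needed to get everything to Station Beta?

5

Counting alone: each trip to Station Beta takes at most 2 across and each return brings at least 1 back, so after t trips out (and t−1 returns) at most 2t − (t−1) of the 4 are across; that first reaches 4 at t = 3, so at least 5 crossings are needed.
The plan below uses exactly 5 crossings, so it is optimal:
1. 2 ogres → Station Beta.  (Station Alpha: 2K 0O; Station Beta: 0K 2O)
2. 1 ogre ← Station Alpha.  (Station Alpha: 2K 1O; Station Beta: 0K 1O)
3. 2 knights → Station Beta.  (Station Alpha: 0K 1O; Station Beta: 2K 1O)
4. 1 ogre ← Station Alpha.  (Station Alpha: 0K 2O; Station Beta: 2K 0O)
5. 2 ogres → Station Beta.  (Station Alpha: 0K 0O; Station Beta: 2K 2O)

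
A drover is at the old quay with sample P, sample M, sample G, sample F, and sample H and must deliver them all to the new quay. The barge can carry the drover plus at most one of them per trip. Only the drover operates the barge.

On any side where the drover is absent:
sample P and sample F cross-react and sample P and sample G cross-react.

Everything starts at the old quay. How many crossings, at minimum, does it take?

11

Counting alone: the drover can take at most 1 across per trip to the new quay, so moving all 5 needs at least 5 loaded trips out, with a return between consecutive ones — at least 9 crossings.
The safety rule pushes this higher. Following every safe sequence of crossings, the most of the 5 that can be at the new quay as the barge arrives there on crossing 9 is 4 — never all 5.
So no plan with fewer than 11 crossings exists, and this one achieves 11:
1. Drover goes to the new quay with sample P.
2. Drover goes back to the old quay alone.
3. Drover goes to the new quay with sample M.
4. Drover goes back to the old quay alone.
5. Drover goes to the new quay with sample G.
6. Drover goes back to the old quay with sample P.
7. Drover goes to the new quay with sample F.
8. Drover goes back to the old quay alone.
9. Drover goes to the new quay with sample H.
10. Drover goes back to the old quay alone.
11. Drover goes to the new quay with sample P.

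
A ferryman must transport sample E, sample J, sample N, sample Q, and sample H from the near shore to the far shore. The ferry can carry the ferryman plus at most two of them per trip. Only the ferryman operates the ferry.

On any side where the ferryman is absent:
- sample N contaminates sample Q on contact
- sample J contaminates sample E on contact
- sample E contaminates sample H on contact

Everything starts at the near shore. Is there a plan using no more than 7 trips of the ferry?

Yes — this plan uses 5 crossings (≤ 7):
1. Ferryman goes to the far shore with sample E and sample N.  [the near shore: sample H, sample J, sample Q | the far shore: sample E, sample N]
2. Ferryman goes back to the near shore alone.  [the near shore: sample H, sample J, sample Q | the far shore: sample E, sample N]
3. Ferryman goes to the far shore with sample H and sample J.  [the near shore: sample Q | the far shore: sample E, sample H, sample J, sample N]
4. Ferryman goes back to the near shore with sample E.  [the near shore: sample E, sample Q | the far shore: sample H, sample J, sample N]
5. Ferryman goes to the far shore with sample E and sample Q.  [the near shore: — | the far shore: sample E, sample H, sample J, sample N, sample Q]

Yes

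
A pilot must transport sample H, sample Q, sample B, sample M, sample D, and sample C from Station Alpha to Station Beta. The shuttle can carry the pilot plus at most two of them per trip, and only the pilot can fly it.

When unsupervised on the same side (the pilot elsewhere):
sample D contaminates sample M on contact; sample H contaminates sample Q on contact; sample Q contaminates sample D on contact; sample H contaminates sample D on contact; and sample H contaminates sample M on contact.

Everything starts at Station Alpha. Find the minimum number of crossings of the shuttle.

Counting alone: the pilot can take at most 2 across per trip to Station Beta, so moving all 6 needs at least 3 loaded trips out, with a return between consecutive ones — at least 5 crossings.
The safety rule pushes this higher. Following every safe sequence of crossings, the most of the 6 that can be at Station Beta as the shuttle arrives there on crossings 5, 7 is 4, 5 respectively — never all 6.
So no plan with fewer than 9 crossings exists, and this one achieves 9:
1. Pilot goes to Station Beta with sample D and sample H.
2. Pilot goes back to Station Alpha with sample H.
3. Pilot goes to Station Beta with sample B and sample H.
4. Pilot goes back to Station Alpha with sample H.
5. Pilot goes to Station Beta with sample C and sample H.
6. Pilot goes back to Station Alpha with sample H.
7. Pilot goes to Station Beta with sample M and sample Q.
8. Pilot goes back to Station Alpha with sample D.
9. Pilot goes to Station Beta with sample D and sample H.

9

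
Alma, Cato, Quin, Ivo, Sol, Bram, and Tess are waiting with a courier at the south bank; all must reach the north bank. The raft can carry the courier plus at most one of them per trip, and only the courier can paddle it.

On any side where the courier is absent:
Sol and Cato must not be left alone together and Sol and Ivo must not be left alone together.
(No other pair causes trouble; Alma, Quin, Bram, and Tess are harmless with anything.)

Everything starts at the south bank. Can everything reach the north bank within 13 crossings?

No

Counting alone: the courier can take at most 1 across per trip to the north bank, so moving all 7 needs at least 7 loaded trips out, with a return between consecutive ones — at least 13 crossings.
The safety rule pushes this higher. Following every safe sequence of crossings, the most of the 7 that can be at the north bank as the raft arrives there on crossing 13 is 6 — never all 7.
So the move cannot be finished within 13 crossings. (The shortest complete plan takes 15:)
1. Courier goes to the north bank with Sol.  [the south bank: Alma, Bram, Cato, Ivo, Quin, Tess | the north bank: Sol]
2. Courier goes back to the south bank alone.  [the south bank: Alma, Bram, Cato, Ivo, Quin, Tess | the north bank: Sol]
3. Courier goes to the north bank with Alma.  [the south bank: Bram, Cato, Ivo, Quin, Tess | the north bank: Alma, Sol]
4. Courier goes back to the south bank alone.  [the south bank: Bram, Cato, Ivo, Quin, Tess | the north bank: Alma, Sol]
5. Courier goes to the north bank with Cato.  [the south bank: Bram, Ivo, Quin, Tess | the north bank: Alma, Cato, Sol]
6. Courier goes back to the south bank with Sol.  [the south bank: Bram, Ivo, Quin, Sol, Tess | the north bank: Alma, Cato]
7. Courier goes to the north bank with Ivo.  [the south bank: Bram, Quin, Sol, Tess | the north bank: Alma, Cato, Ivo]
8. Courier goes back to the south bank alone.  [the south bank: Bram, Quin, Sol, Tess | the north bank: Alma, Cato, Ivo]
9. Courier goes to the north bank with Quin.  [the south bank: Bram, Sol, Tess | the north bank: Alma, Cato, Ivo, Quin]
10. Courier goes back to the south bank alone.  [the south bank: Bram, Sol, Tess | the north bank: Alma, Cato, Ivo, Quin]
11. Courier goes to the north bank with Bram.  [the south bank: Sol, Tess | the north bank: Alma, Bram, Cato, Ivo, Quin]
12. Courier goes back to the south bank alone.  [the south bank: Sol, Tess | the north bank: Alma, Bram, Cato, Ivo, Quin]
13. Courier goes to the north bank with Tess.  [the south bank: Sol | the north bank: Alma, Bram, Cato, Ivo, Quin, Tess]
14. Courier goes back to the south bank alone.  [the south bank: Sol | the north bank: Alma, Bram, Cato, Ivo, Quin, Tess]
15. Courier goes to the north bank with Sol.  [the south bank: — | the north bank: Alma, Bram, Cato, Ivo, Quin, Sol, Tess]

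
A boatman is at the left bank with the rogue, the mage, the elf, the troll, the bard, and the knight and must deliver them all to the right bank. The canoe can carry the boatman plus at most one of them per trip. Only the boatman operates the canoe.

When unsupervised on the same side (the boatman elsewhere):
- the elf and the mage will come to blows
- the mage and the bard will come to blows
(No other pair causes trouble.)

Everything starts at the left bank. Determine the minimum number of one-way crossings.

13

Counting alone: the boatman can take at most 1 across per trip to the right bank, so moving all 6 needs at least 6 loaded trips out, with a return between consecutive ones — at least 11 crossings.
The safety rule pushes this higher. Following every safe sequence of crossings, the most of the 6 that can be at the right bank as the canoe arrives there on crossing 11 is 5 — never all 6.
So no plan with fewer than 13 crossings exists, and this one achieves 13:
1. Boatman goes to the right bank with the mage.  [the left bank: the bard, the elf, the knight, the rogue, the troll | the right bank: the mage]
2. Boatman goes back to the left bank alone.  [the left bank: the bard, the elf, the knight, the rogue, the troll | the right bank: the mage]
3. Boatman goes to the right bank with the rogue.  [the left bank: the bard, the elf, the knight, the troll | the right bank: the mage, the rogue]
4. Boatman goes back to the left bank alone.  [the left bank: the bard, the elf, the knight, the troll | the right bank: the mage, the rogue]
5. Boatman goes to the right bank with the elf.  [the left bank: the bard, the knight, the troll | the right bank: the elf, the mage, the rogue]
6. Boatman goes back to the left bank with the mage.  [the left bank: the bard, the knight, the mage, the troll | the right bank: the elf, the rogue]
7. Boatman goes to the right bank with the bard.  [the left bank: the knight, the mage, the troll | the right bank: the bard, the elf, the rogue]
8. Boatman goes back to the left bank alone.  [the left bank: the knight, the mage, the troll | the right bank: the bard, the elf, the rogue]
9. Boatman goes to the right bank with the troll.  [the left bank: the knight, the mage | the right bank: the bard, the elf, the rogue, the troll]
10. Boatman goes back to the left bank alone.  [the left bank: the knight, the mage | the right bank: the bard, the elf, the rogue, the troll]
11. Boatman goes to the right bank with the knight.  [the left bank: the mage | the right bank: the bard, the elf, the knight, the rogue, the troll]
12. Boatman goes back to the left bank alone.  [the left bank: the mage | the right bank: the bard, the elf, the knight, the rogue, the troll]
13. Boatman goes to the right bank with the mage.  [the left bank: — | the right bank: the bard, the elf, the knight, the mage, the rogue, the troll]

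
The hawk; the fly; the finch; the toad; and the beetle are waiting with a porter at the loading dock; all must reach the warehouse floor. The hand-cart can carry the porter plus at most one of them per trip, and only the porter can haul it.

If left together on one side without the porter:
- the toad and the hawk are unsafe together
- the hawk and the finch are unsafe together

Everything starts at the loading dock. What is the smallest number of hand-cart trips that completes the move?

Counting alone: the porter can take at most 1 across per trip to the warehouse floor, so moving all 5 needs at least 5 loaded trips out, with a return between consecutive ones — at least 9 crossings.
The safety rule pushes this higher. Following every safe sequence of crossings, the most of the 5 that can be at the warehouse floor as the hand-cart arrives there on crossing 9 is 4 — never all 5.
So no plan with fewer than 11 crossings exists, and this one achieves 11:
1. Porter goes to the warehouse floor with the hawk.
2. Porter goes back to the loading dock alone.
3. Porter goes to the warehouse floor with the fly.
4. Porter goes back to the loading dock alone.
5. Porter goes to the warehouse floor with the finch.
6. Porter goes back to the loading dock with the hawk.
7. Porter goes to the warehouse floor with the toad.
8. Porter goes back to the loading dock alone.
9. Porter goes to the warehouse floor with the beetle.
10. Porter goes back to the loading dock alone.
11. Porter goes to the warehouse floor with the hawk.

11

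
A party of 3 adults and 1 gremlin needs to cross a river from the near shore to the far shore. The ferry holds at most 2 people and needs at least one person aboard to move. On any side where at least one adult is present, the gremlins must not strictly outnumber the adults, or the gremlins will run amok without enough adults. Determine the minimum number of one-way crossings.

5

Counting alone: each trip to the far shore takes at most 2 across and each return brings at least 1 back, so after t trips out (and t−1 returns) at most 2t − (t−1) of the 4 are across; that first reaches 4 at t = 3, so at least 5 crossings are needed.
The plan below uses exactly 5 crossings, so it is optimal:
1. 1 adult and 1 gremlin → the far shore.  (the near shore: 2A 0G; the far shore: 1A 1G)
2. 1 gremlin ← the near shore.  (the near shore: 2A 1G; the far shore: 1A 0G)
3. 1 adult and 1 gremlin → the far shore.  (the near shore: 1A 0G; the far shore: 2A 1G)
4. 1 gremlin ← the near shore.  (the near shore: 1A 1G; the far shore: 2A 0G)
5. 1 adult and 1 gremlin → the far shore.  (the near shore: 0A 0G; the far shore: 3A 1G)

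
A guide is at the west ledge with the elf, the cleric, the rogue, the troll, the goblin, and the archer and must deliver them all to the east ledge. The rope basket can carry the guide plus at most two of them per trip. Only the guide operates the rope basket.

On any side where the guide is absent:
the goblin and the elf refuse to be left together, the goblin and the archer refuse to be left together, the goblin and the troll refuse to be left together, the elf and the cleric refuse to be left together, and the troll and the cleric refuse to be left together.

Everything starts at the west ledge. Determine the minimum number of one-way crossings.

Counting alone: the guide can take at most 2 across per trip to the east ledge, so moving all 6 needs at least 3 loaded trips out, with a return between consecutive ones — at least 5 crossings.
The safety rule pushes this higher. Following every safe sequence of crossings, the most of the 6 that can be at the east ledge as the rope basket arrives there on crossing 5 is 5 — never all 6.
So no plan with fewer than 7 crossings exists, and this one achieves 7:
1. Guide goes to the east ledge with the cleric and the goblin.  [the west ledge: the archer, the elf, the rogue, the troll | the east ledge: the cleric, the goblin]
2. Guide goes back to the west ledge alone.  [the west ledge: the archer, the elf, the rogue, the troll | the east ledge: the cleric, the goblin]
3. Guide goes to the east ledge with the elf and the rogue.  [the west ledge: the archer, the troll | the east ledge: the cleric, the elf, the goblin, the rogue]
4. Guide goes back to the west ledge with the cleric and the goblin.  [the west ledge: the archer, the cleric, the goblin, the troll | the east ledge: the elf, the rogue]
5. Guide goes to the east ledge with the archer and the troll.  [the west ledge: the cleric, the goblin | the east ledge: the archer, the elf, the rogue, the troll]
6. Guide goes back to the west ledge alone.  [the west ledge: the cleric, the goblin | the east ledge: the archer, the elf, the rogue, the troll]
7. Guide goes to the east ledge with the cleric and the goblin.  [the west ledge: — | the east ledge: the archer, the cleric, the elf, the goblin, the rogue, the troll]

7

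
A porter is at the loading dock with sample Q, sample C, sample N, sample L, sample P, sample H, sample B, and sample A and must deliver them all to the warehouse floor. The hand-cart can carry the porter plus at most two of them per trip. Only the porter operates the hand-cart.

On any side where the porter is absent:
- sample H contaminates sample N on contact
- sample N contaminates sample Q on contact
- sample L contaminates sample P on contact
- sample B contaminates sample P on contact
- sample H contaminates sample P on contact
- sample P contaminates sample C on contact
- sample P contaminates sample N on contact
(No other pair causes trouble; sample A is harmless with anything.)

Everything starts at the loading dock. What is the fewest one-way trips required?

13

Counting alone: the porter can take at most 2 across per trip to the warehouse floor, so moving all 8 needs at least 4 loaded trips out, with a return between consecutive ones — at least 7 crossings.
The safety rule pushes this higher. Following every safe sequence of crossings, the most of the 8 that can be at the warehouse floor as the hand-cart arrives there on crossings 7, 9, 11 is 5, 6, 7 respectively — never all 8.
So no plan with fewer than 13 crossings exists, and this one achieves 13:
1. Porter goes to the warehouse floor with sample N and sample P.  [the loading dock: sample A, sample B, sample C, sample H, sample L, sample Q | the warehouse floor: sample N, sample P]
2. Porter goes back to the loading dock with sample N.  [the loading dock: sample A, sample B, sample C, sample H, sample L, sample N, sample Q | the warehouse floor: sample P]
3. Porter goes to the warehouse floor with sample N and sample Q.  [the loading dock: sample A, sample B, sample C, sample H, sample L | the warehouse floor: sample N, sample P, sample Q]
4. Porter goes back to the loading dock with sample N.  [the loading dock: sample A, sample B, sample C, sample H, sample L, sample N | the warehouse floor: sample P, sample Q]
5. Porter goes to the warehouse floor with sample C and sample H.  [the loading dock: sample A, sample B, sample L, sample N | the warehouse floor: sample C, sample H, sample P, sample Q]
6. Porter goes back to the loading dock with sample P.  [the loading dock: sample A, sample B, sample L, sample N, sample P | the warehouse floor: sample C, sample H, sample Q]
7. Porter goes to the warehouse floor with sample L and sample P.  [the loading dock: sample A, sample B, sample N | the warehouse floor: sample C, sample H, sample L, sample P, sample Q]
8. Porter goes back to the loading dock with sample P.  [the loading dock: sample A, sample B, sample N, sample P | the warehouse floor: sample C, sample H, sample L, sample Q]
9. Porter goes to the warehouse floor with sample B and sample N.  [the loading dock: sample A, sample P | the warehouse floor: sample B, sample C, sample H, sample L, sample N, sample Q]
10. Porter goes back to the loading dock with sample N.  [the loading dock: sample A, sample N, sample P | the warehouse floor: sample B, sample C, sample H, sample L, sample Q]
11. Porter goes to the warehouse floor with sample A and sample N.  [the loading dock: sample P | the warehouse floor: sample A, sample B, sample C, sample H, sample L, sample N, sample Q]
12. Porter goes back to the loading dock with sample N.  [the loading dock: sample N, sample P | the warehouse floor: sample A, sample B, sample C, sample H, sample L, sample Q]
13. Porter goes to the warehouse floor with sample N and sample P.  [the loading dock: — | the warehouse floor: sample A, sample B, sample C, sample H, sample L, sample N, sample P, sample Q]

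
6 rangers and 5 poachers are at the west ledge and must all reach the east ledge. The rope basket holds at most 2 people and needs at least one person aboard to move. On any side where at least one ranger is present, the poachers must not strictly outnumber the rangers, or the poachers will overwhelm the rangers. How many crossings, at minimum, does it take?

Counting alone: each trip to the east ledge takes at most 2 across and each return brings at least 1 back, so after t trips out (and t−1 returns) at most 2t − (t−1) of the 11 are across; that first reaches 11 at t = 10, so at least 19 crossings are needed.
The plan below uses exactly 19 crossings, so it is optimal:
1. 2 poachers → the east ledge.  (the west ledge: 6R 3P; the east ledge: 0R 2P)
2. 1 poacher ← the west ledge.  (the west ledge: 6R 4P; the east ledge: 0R 1P)
3. 2 poachers → the east ledge.  (the west ledge: 6R 2P; the east ledge: 0R 3P)
4. 1 poacher ← the west ledge.  (the west ledge: 6R 3P; the east ledge: 0R 2P)
5. 2 rangers → the east ledge.  (the west ledge: 4R 3P; the east ledge: 2R 2P)
6. 1 poacher ← the west ledge.  (the west ledge: 4R 4P; the east ledge: 2R 1P)
7. 1 ranger and 1 poacher → the east ledge.  (the west ledge: 3R 3P; the east ledge: 3R 2P)
8. 1 ranger ← the west ledge.  (the west ledge: 4R 3P; the east ledge: 2R 2P)
9. 1 ranger and 1 poacher → the east ledge.  (the west ledge: 3R 2P; the east ledge: 3R 3P)
10. 1 poacher ← the west ledge.  (the west ledge: 3R 3P; the east ledge: 3R 2P)
11. 1 ranger and 1 poacher → the east ledge.  (the west ledge: 2R 2P; the east ledge: 4R 3P)
12. 1 ranger ← the west ledge.  (the west ledge: 3R 2P; the east ledge: 3R 3P)
13. 1 ranger and 1 poacher → the east ledge.  (the west ledge: 2R 1P; the east ledge: 4R 4P)
14. 1 poacher ← the west ledge.  (the west ledge: 2R 2P; the east ledge: 4R 3P)
15. 1 ranger and 1 poacher → the east ledge.  (the west ledge: 1R 1P; the east ledge: 5R 4P)
16. 1 ranger ← the west ledge.  (the west ledge: 2R 1P; the east ledge: 4R 4P)
17. 1 ranger and 1 poacher → the east ledge.  (the west ledge: 1R 0P; the east ledge: 5R 5P)
18. 1 poacher ← the west ledge.  (the west ledge: 1R 1P; the east ledge: 5R 4P)
19. 1 ranger and 1 poacher → the east ledge.  (the west ledge: 0R 0P; the east ledge: 6R 5P)

19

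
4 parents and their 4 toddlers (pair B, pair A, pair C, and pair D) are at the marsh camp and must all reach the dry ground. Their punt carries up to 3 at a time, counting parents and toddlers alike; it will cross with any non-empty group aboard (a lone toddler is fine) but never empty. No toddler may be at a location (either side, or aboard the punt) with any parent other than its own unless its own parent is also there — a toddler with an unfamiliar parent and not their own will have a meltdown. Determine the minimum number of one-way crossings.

9

Counting alone: each trip to the dry ground takes at most 3 across and each return brings at least 1 back, so after t trips out (and t−1 returns) at most 3t − (t−1) of the 8 are across; that first reaches 8 at t = 4, so at least 7 crossings are needed.
The safety rule pushes this higher. Following every safe sequence of crossings, the most of the 8 that can be at the dry ground as the punt arrives there on crossing 7 is 7 — never all 8.
So no plan with fewer than 9 crossings exists, and this one achieves 9:
1. parent B and toddler B cross → the dry ground.
2. parent B crosses ← the marsh camp.
3. parent A, parent B, and toddler A cross → the dry ground.
4. parent B and toddler B cross ← the marsh camp.
5. parent B, parent C, and parent D cross → the dry ground.
6. toddler A crosses ← the marsh camp.
7. toddler A and toddler B cross → the dry ground.
8. toddler B crosses ← the marsh camp.
9. toddler B, toddler C, and toddler D cross → the dry ground.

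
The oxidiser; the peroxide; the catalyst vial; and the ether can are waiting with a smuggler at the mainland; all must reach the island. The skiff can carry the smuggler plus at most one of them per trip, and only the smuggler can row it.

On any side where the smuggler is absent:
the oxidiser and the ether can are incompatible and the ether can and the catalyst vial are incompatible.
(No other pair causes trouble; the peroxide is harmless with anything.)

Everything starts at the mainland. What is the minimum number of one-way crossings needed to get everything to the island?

9

Counting alone: the smuggler can take at most 1 across per trip to the island, so moving all 4 needs at least 4 loaded trips out, with a return between consecutive ones — at least 7 crossings.
The safety rule pushes this higher. Following every safe sequence of crossings, the most of the 4 that can be at the island as the skiff arrives there on crossing 7 is 3 — never all 4.
So no plan with fewer than 9 crossings exists, and this one achieves 9:
1. Smuggler goes to the island with the ether can.
2. Smuggler goes back to the mainland alone.
3. Smuggler goes to the island with the oxidiser.
4. Smuggler goes back to the mainland with the ether can.
5. Smuggler goes to the island with the catalyst vial.
6. Smuggler goes back to the mainland alone.
7. Smuggler goes to the island with the peroxide.
8. Smuggler goes back to the mainland alone.
9. Smuggler goes to the island with the ether can.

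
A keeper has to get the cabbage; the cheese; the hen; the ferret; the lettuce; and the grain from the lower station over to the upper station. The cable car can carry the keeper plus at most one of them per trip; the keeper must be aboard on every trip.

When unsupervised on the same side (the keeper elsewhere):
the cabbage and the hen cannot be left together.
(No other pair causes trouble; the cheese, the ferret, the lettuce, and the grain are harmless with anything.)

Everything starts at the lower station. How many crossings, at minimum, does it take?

11

Counting alone: the keeper can take at most 1 across per trip to the upper station, so moving all 6 needs at least 6 loaded trips out, with a return between consecutive ones — at least 11 crossings.
The plan below uses exactly 11 crossings, so it is optimal:
1. Keeper goes to the upper station with the cabbage.  [the lower station: the cheese, the ferret, the grain, the hen, the lettuce | the upper station: the cabbage]
2. Keeper goes back to the lower station alone.  [the lower station: the cheese, the ferret, the grain, the hen, the lettuce | the upper station: the cabbage]
3. Keeper goes to the upper station with the cheese.  [the lower station: the ferret, the grain, the hen, the lettuce | the upper station: the cabbage, the cheese]
4. Keeper goes back to the lower station alone.  [the lower station: the ferret, the grain, the hen, the lettuce | the upper station: the cabbage, the cheese]
5. Keeper goes to the upper station with the ferret.  [the lower station: the grain, the hen, the lettuce | the upper station: the cabbage, the cheese, the ferret]
6. Keeper goes back to the lower station alone.  [the lower station: the grain, the hen, the lettuce | the upper station: the cabbage, the cheese, the ferret]
7. Keeper goes to the upper station with the lettuce.  [the lower station: the grain, the hen | the upper station: the cabbage, the cheese, the ferret, the lettuce]
8. Keeper goes back to the lower station alone.  [the lower station: the grain, the hen | the upper station: the cabbage, the cheese, the ferret, the lettuce]
9. Keeper goes to the upper station with the grain.  [the lower station: the hen | the upper station: the cabbage, the cheese, the ferret, the grain, the lettuce]
10. Keeper goes back to the lower station alone.  [the lower station: the hen | the upper station: the cabbage, the cheese, the ferret, the grain, the lettuce]
11. Keeper goes to the upper station with the hen.  [the lower station: — | the upper station: the cabbage, the cheese, the ferret, the grain, the hen, the lettuce]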